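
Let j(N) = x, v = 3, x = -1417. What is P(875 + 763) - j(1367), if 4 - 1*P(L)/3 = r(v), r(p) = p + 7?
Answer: 1399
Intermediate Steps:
r(p) = 7 + p
j(N) = -1417
P(L) = -18 (P(L) = 12 - 3*(7 + 3) = 12 - 3*10 = 12 - 30 = -18)
P(875 + 763) - j(1367) = -18 - 1*(-1417) = -18 + 1417 = 1399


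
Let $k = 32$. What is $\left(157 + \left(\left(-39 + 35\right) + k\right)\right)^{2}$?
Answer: $34225$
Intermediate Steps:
$\left(157 + \left(\left(-39 + 35\right) + k\right)\right)^{2} = \left(157 + \left(\left(-39 + 35\right) + 32\right)\right)^{2} = \left(157 + \left(-4 + 32\right)\right)^{2} = \left(157 + 28\right)^{2} = 185^{2} = 34225$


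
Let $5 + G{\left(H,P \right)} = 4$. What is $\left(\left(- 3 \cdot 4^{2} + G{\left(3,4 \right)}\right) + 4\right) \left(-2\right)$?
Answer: $90$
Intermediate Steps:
$G{\left(H,P \right)} = -1$ ($G{\left(H,P \right)} = -5 + 4 = -1$)
$\left(\left(- 3 \cdot 4^{2} + G{\left(3,4 \right)}\right) + 4\right) \left(-2\right) = \left(\left(- 3 \cdot 4^{2} - 1\right) + 4\right) \left(-2\right) = \left(\left(\left(-3\right) 16 - 1\right) + 4\right) \left(-2\right) = \left(\left(-48 - 1\right) + 4\right) \left(-2\right) = \left(-49 + 4\right) \left(-2\right) = \left(-45\right) \left(-2\right) = 90$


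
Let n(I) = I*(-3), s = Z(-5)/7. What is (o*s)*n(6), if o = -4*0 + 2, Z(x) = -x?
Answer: -180/7 ≈ -25.714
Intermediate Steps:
o = 2 (o = 0 + 2 = 2)
s = 5/7 (s = -1*(-5)/7 = 5*(⅐) = 5/7 ≈ 0.71429)
n(I) = -3*I
(o*s)*n(6) = (2*(5/7))*(-3*6) = (10/7)*(-18) = -180/7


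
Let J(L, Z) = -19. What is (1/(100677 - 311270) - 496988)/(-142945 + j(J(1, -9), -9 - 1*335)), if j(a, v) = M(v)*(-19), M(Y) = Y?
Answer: 104662193885/28726780537 ≈ 3.6434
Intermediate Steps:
j(a, v) = -19*v (j(a, v) = v*(-19) = -19*v)
(1/(100677 - 311270) - 496988)/(-142945 + j(J(1, -9), -9 - 1*335)) = (1/(100677 - 311270) - 496988)/(-142945 - 19*(-9 - 1*335)) = (1/(-210593) - 496988)/(-142945 - 19*(-9 - 335)) = (-1/210593 - 496988)/(-142945 - 19*(-344)) = -104662193885/(210593*(-142945 + 6536)) = -104662193885/210593/(-136409) = -104662193885/210593*(-1/136409) = 104662193885/28726780537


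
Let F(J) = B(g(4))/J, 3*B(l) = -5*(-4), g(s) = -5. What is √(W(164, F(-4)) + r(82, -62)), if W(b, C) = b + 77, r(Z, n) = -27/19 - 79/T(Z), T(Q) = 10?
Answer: 3*√929290/190 ≈ 15.221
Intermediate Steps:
B(l) = 20/3 (B(l) = (-5*(-4))/3 = (⅓)*20 = 20/3)
r(Z, n) = -1771/190 (r(Z, n) = -27/19 - 79/10 = -1771/190)
F(J) = 20/(3*J)
W(b, C) = 77 + b
√(W(164, F(-4)) + r(82, -62)) = √((77 + 164) - 1771/190) = √(241 - 1771/190) = √(44019/190) = 3*√929290/190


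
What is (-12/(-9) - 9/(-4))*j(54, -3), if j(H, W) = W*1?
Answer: -43/4 ≈ -10.750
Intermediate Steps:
j(H, W) = W
(-12/(-9) - 9/(-4))*j(54, -3) = (-12/(-9) - 9/(-4))*(-3) = (-12*(-⅑) - 9*(-¼))*(-3) = (4/3 + 9/4)*(-3) = (43/12)*(-3) = -43/4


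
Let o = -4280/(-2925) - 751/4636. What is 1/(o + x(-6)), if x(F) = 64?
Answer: 2712060/177100921 ≈ 0.015314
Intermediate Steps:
o = 3529081/2712060 (o = -4280*(-1/2925) - 751*1/4636 = 856/585 - 751/4636 = 3529081/2712060 ≈ 1.3013)
1/(o + x(-6)) = 1/(3529081/2712060 + 64) = 1/(177100921/2712060) = 2712060/177100921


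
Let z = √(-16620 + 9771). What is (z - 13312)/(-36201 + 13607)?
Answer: 512/869 - 3*I*√761/22594 ≈ 0.58918 - 0.0036629*I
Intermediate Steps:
z = 3*I*√761 (z = √(-6849) = 3*I*√761 ≈ 82.759*I)
(z - 13312)/(-36201 + 13607) = (3*I*√761 - 13312)/(-36201 + 13607) = (-13312 + 3*I*√761)/(-22594) = (-13312 + 3*I*√761)*(-1/22594) = 512/869 - 3*I*√761/22594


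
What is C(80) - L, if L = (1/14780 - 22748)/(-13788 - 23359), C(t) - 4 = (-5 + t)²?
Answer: 3090168627701/549032660 ≈ 5628.4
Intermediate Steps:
C(t) = 4 + (-5 + t)²
L = 336215439/549032660 (L = (1/14780 - 22748)/(-37147) = -336215439/14780*(-1/37147) = 336215439/549032660 ≈ 0.61238)
C(80) - L = (4 + (-5 + 80)²) - 1*336215439/549032660 = (4 + 75²) - 336215439/549032660 = (4 + 5625) - 336215439/549032660 = 5629 - 336215439/549032660 = 3090168627701/549032660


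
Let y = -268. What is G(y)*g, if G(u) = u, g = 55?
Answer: -14740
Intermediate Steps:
G(y)*g = -268*55 = -14740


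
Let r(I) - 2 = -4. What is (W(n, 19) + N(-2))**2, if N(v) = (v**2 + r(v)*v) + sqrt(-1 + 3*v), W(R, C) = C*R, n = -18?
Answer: (334 - I*sqrt(7))**2 ≈ 1.1155e+5 - 1767.0*I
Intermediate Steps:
r(I) = -2 (r(I) = 2 - 4 = -2)
N(v) = v**2 + sqrt(-1 + 3*v) - 2*v (N(v) = (v**2 - 2*v) + sqrt(-1 + 3*v) = v**2 + sqrt(-1 + 3*v) - 2*v)
(W(n, 19) + N(-2))**2 = (19*(-18) + ((-2)**2 + sqrt(-1 + 3*(-2)) - 2*(-2)))**2 = (-342 + (4 + sqrt(-1 - 6) + 4))**2 = (-342 + (4 + sqrt(-7) + 4))**2 = (-342 + (4 + I*sqrt(7) + 4))**2 = (-342 + (8 + I*sqrt(7)))**2 = (-334 + I*sqrt(7))**2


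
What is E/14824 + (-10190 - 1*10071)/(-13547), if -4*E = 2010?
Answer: 587083393/401641456 ≈ 1.4617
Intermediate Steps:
E = -1005/2 (E = -¼*2010 = -1005/2 ≈ -502.50)
E/14824 + (-10190 - 1*10071)/(-13547) = -1005/2/14824 + (-10190 - 1*10071)/(-13547) = -1005/2*1/14824 + (-10190 - 10071)*(-1/13547) = -1005/29648 - 20261*(-1/13547) = -1005/29648 + 20261/13547 = 587083393/401641456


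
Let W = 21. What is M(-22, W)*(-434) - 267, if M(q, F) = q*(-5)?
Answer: -48007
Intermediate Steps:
M(q, F) = -5*q
M(-22, W)*(-434) - 267 = -5*(-22)*(-434) - 267 = 110*(-434) - 267 = -47740 - 267 = -48007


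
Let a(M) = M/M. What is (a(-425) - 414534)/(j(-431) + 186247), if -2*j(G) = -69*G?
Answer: -118438/48965 ≈ -2.4188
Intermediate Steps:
j(G) = 69*G/2 (j(G) = -(-69)*G/2 = 69*G/2)
a(M) = 1
(a(-425) - 414534)/(j(-431) + 186247) = (1 - 414534)/((69/2)*(-431) + 186247) = -414533/(-29739/2 + 186247) = -414533/342755/2 = -414533*2/342755 = -118438/48965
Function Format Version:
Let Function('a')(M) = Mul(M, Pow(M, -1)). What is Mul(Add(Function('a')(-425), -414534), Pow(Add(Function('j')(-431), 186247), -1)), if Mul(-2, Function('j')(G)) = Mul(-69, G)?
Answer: Rational(-118438, 48965) ≈ -2.4188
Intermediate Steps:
Function('j')(G) = Mul(Rational(69, 2), G) (Function('j')(G) = Mul(Rational(-1, 2), Mul(-69, G)) = Mul(Rational(69, 2), G))
Function('a')(M) = 1
Mul(Add(Function('a')(-425), -414534), Pow(Add(Function('j')(-431), 186247), -1)) = Mul(Add(1, -414534), Pow(Add(Mul(Rational(69, 2), -431), 186247), -1)) = Mul(-414533, Pow(Add(Rational(-29739, 2), 186247), -1)) = Mul(-414533, Pow(Rational(342755, 2), -1)) = Mul(-414533, Rational(2, 342755)) = Rational(-118438, 48965)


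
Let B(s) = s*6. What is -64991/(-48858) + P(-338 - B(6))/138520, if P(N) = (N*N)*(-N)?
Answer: 18859864667/49763310 ≈ 378.99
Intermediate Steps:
B(s) = 6*s
P(N) = -N**3 (P(N) = N**2*(-N) = -N**3)
-64991/(-48858) + P(-338 - B(6))/138520 = -64991/(-48858) - (-338 - 6*6)**3/138520 = -64991*(-1/48858) - (-338 - 1*36)**3*(1/138520) = 3823/2874 - (-338 - 36)**3*(1/138520) = 3823/2874 - 1*(-374)**3*(1/138520) = 3823/2874 - 1*(-52313624)*(1/138520) = 3823/2874 + 52313624*(1/138520) = 3823/2874 + 6539203/17315 = 18859864667/49763310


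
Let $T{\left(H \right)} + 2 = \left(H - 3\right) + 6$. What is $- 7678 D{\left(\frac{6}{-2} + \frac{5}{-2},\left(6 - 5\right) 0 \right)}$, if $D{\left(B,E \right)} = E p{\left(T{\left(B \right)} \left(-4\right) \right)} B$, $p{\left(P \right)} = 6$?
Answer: $0$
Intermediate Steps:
$T{\left(H \right)} = 1 + H$ ($T{\left(H \right)} = -2 + \left(\left(H - 3\right) + 6\right) = -2 + \left(\left(-3 + H\right) + 6\right) = -2 + \left(3 + H\right) = 1 + H$)
$D{\left(B,E \right)} = 6 B E$ ($D{\left(B,E \right)} = E 6 B = 6 E B = 6 B E$)
$- 7678 D{\left(\frac{6}{-2} + \frac{5}{-2},\left(6 - 5\right) 0 \right)} = - 7678 \cdot 6 \left(\frac{6}{-2} + \frac{5}{-2}\right) \left(6 - 5\right) 0 = - 7678 \cdot 6 \left(6 \left(- \frac{1}{2}\right) + 5 \left(- \frac{1}{2}\right)\right) 1 \cdot 0 = - 7678 \cdot 6 \left(-3 - \frac{5}{2}\right) 0 = - 7678 \cdot 6 \left(- \frac{11}{2}\right) 0 = \left(-7678\right) 0 = 0$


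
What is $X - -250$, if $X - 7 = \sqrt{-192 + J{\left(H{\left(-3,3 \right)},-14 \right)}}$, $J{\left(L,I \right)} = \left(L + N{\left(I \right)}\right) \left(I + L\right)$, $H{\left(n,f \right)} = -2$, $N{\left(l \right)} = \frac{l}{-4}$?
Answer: $257 + 6 i \sqrt{6} \approx 257.0 + 14.697 i$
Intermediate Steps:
$N{\left(l \right)} = - \frac{l}{4}$ ($N{\left(l \right)} = l \left(- \frac{1}{4}\right) = - \frac{l}{4}$)
$J{\left(L,I \right)} = \left(I + L\right) \left(L - \frac{I}{4}\right)$ ($J{\left(L,I \right)} = \left(L - \frac{I}{4}\right) \left(I + L\right) = \left(I + L\right) \left(L - \frac{I}{4}\right)$)
$X = 7 + 6 i \sqrt{6}$ ($X = 7 + \sqrt{-192 + \left(\left(-2\right)^{2} - \frac{\left(-14\right)^{2}}{4} + \frac{3}{4} \left(-14\right) \left(-2\right)\right)} = 7 + \sqrt{-192 + \left(4 - 49 + 21\right)} = 7 + \sqrt{-192 - 24} = 7 + \sqrt{-216} = 7 + 6 i \sqrt{6} \approx 7.0 + 14.697 i$)
$X - -250 = \left(7 + 6 i \sqrt{6}\right) - -250 = \left(7 + 6 i \sqrt{6}\right) + 250 = 257 + 6 i \sqrt{6}$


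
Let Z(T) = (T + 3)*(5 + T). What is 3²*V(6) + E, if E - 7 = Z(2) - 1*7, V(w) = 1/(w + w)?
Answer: 143/4 ≈ 35.750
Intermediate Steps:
Z(T) = (3 + T)*(5 + T)
V(w) = 1/(2*w)
E = 35 (E = 7 + ((15 + 2² + 8*2) - 1*7) = 7 + ((15 + 4 + 16) - 7) = 7 + (35 - 7) = 7 + 28 = 35)
3²*V(6) + E = 3²*((½)/6) + 35 = 9*((½)*(⅙)) + 35 = 9*(1/12) + 35 = ¾ + 35 = 143/4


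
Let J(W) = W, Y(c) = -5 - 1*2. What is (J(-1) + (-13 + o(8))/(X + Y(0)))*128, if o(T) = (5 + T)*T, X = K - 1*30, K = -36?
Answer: -20992/73 ≈ -287.56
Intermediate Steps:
Y(c) = -7 (Y(c) = -5 - 2 = -7)
X = -66 (X = -36 - 1*30 = -36 - 30 = -66)
o(T) = T*(5 + T)
(J(-1) + (-13 + o(8))/(X + Y(0)))*128 = (-1 + (-13 + 8*(5 + 8))/(-66 - 7))*128 = (-1 + (-13 + 8*13)/(-73))*128 = (-1 + (-13 + 104)*(-1/73))*128 = (-1 + 91*(-1/73))*128 = (-1 - 91/73)*128 = -164/73*128 = -20992/73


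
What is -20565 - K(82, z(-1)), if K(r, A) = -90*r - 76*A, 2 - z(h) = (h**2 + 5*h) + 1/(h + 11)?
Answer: -63683/5 ≈ -12737.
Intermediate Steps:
z(h) = 2 - h**2 - 1/(11 + h) - 5*h (z(h) = 2 - ((h**2 + 5*h) + 1/(h + 11)) = 2 - ((h**2 + 5*h) + 1/(11 + h)) = 2 - (h**2 + 1/(11 + h) + 5*h) = 2 + (-h**2 - 1/(11 + h) - 5*h) = 2 - h**2 - 1/(11 + h) - 5*h)
-20565 - K(82, z(-1)) = -20565 - (-90*82 - 76*(21 - 1*(-1)**3 - 53*(-1) - 16*(-1)**2)/(11 - 1)) = -20565 - (-7380 - 76*(21 - 1*(-1) + 53 - 16*1)/10) = -20565 - (-7380 - 38*(21 + 1 + 53 - 16)/5) = -20565 - (-7380 - 38*59/5) = -20565 - (-7380 - 76*59/10) = -20565 - (-7380 - 2242/5) = -20565 - 1*(-39142/5) = -20565 + 39142/5 = -63683/5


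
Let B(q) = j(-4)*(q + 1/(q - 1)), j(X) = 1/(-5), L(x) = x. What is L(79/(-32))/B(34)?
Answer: 13035/35936 ≈ 0.36273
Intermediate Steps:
j(X) = -⅕
B(q) = -q/5 - 1/(5*(-1 + q)) (B(q) = -(q + 1/(q - 1))/5 = -(q + 1/(-1 + q))/5 = -q/5 - 1/(5*(-1 + q)))
L(79/(-32))/B(34) = (79/(-32))/(((-1 + 34 - 1*34²)/(5*(-1 + 34)))) = (79*(-1/32))/(((⅕)*(-1 + 34 - 1*1156)/33)) = -79*165/(-1 + 34 - 1156)/32 = -79/(32*((⅕)*(1/33)*(-1123))) = -79/(32*(-1123/165)) = -79/32*(-165/1123) = 13035/35936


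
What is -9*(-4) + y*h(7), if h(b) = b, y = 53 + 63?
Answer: 848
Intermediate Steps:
y = 116
-9*(-4) + y*h(7) = -9*(-4) + 116*7 = 36 + 812 = 848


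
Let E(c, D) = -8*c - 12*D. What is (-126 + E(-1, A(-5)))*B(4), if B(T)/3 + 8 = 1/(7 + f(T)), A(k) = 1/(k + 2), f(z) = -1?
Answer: 2679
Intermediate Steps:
A(k) = 1/(2 + k)
E(c, D) = -12*D - 8*c
B(T) = -47/2 (B(T) = -24 + 3/(7 - 1) = -24 + 3/6 = -24 + 3*(⅙) = -24 + ½ = -47/2)
(-126 + E(-1, A(-5)))*B(4) = (-126 + (-12/(2 - 5) - 8*(-1)))*(-47/2) = (-126 + (-12/(-3) + 8))*(-47/2) = (-126 + (-12*(-⅓) + 8))*(-47/2) = (-126 + (4 + 8))*(-47/2) = (-126 + 12)*(-47/2) = -114*(-47/2) = 2679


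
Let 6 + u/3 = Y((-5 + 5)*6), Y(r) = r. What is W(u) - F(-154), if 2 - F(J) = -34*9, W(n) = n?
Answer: -326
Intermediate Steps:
u = -18 (u = -18 + 3*((-5 + 5)*6) = -18 + 3*(0*6) = -18 + 3*0 = -18 + 0 = -18)
F(J) = 308 (F(J) = 2 - (-34)*9 = 2 - 1*(-306) = 2 + 306 = 308)
W(u) - F(-154) = -18 - 1*308 = -18 - 308 = -326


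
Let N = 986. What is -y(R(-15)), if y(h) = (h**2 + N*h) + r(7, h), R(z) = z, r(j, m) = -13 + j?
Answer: 14571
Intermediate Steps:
y(h) = -6 + h**2 + 986*h (y(h) = (h**2 + 986*h) + (-13 + 7) = (h**2 + 986*h) - 6 = -6 + h**2 + 986*h)
-y(R(-15)) = -(-6 + (-15)**2 + 986*(-15)) = -(-6 + 225 - 14790) = -1*(-14571) = 14571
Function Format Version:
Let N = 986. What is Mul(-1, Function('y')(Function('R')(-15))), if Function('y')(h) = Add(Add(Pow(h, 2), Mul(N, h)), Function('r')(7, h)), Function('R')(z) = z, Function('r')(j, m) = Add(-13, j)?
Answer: 14571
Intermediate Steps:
Function('y')(h) = Add(-6, Pow(h, 2), Mul(986, h)) (Function('y')(h) = Add(Add(Pow(h, 2), Mul(986, h)), Add(-13, 7)) = Add(Add(Pow(h, 2), Mul(986, h)), -6) = Add(-6, Pow(h, 2), Mul(986, h)))
Mul(-1, Function('y')(Function('R')(-15))) = Mul(-1, Add(-6, Pow(-15, 2), Mul(986, -15))) = Mul(-1, Add(-6, 225, -14790)) = Mul(-1, -14571) = 14571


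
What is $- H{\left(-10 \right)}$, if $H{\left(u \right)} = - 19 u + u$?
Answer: $-180$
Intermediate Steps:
$H{\left(u \right)} = - 18 u$
$- H{\left(-10 \right)} = - \left(-18\right) \left(-10\right) = \left(-1\right) 180 = -180$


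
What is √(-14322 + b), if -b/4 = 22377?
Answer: I*√103830 ≈ 322.23*I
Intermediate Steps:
b = -89508 (b = -4*22377 = -89508)
√(-14322 + b) = √(-14322 - 89508) = √(-103830) = I*√103830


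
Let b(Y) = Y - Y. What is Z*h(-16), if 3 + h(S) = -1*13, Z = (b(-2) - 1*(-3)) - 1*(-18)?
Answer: -336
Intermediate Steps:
b(Y) = 0
Z = 21 (Z = (0 - 1*(-3)) - 1*(-18) = (0 + 3) + 18 = 3 + 18 = 21)
h(S) = -16 (h(S) = -3 - 1*13 = -3 - 13 = -16)
Z*h(-16) = 21*(-16) = -336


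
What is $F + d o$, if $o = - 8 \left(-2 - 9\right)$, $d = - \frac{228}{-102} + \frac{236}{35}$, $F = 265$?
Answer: $\frac{627771}{595} \approx 1055.1$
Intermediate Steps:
$d = \frac{5342}{595}$ ($d = \left(-228\right) \left(- \frac{1}{102}\right) + 236 \cdot \frac{1}{35} = \frac{38}{17} + \frac{236}{35} = \frac{5342}{595} \approx 8.9781$)
$o = 88$ ($o = \left(-8\right) \left(-11\right) = 88$)
$F + d o = 265 + \frac{5342}{595} \cdot 88 = 265 + \frac{470096}{595} = \frac{627771}{595}$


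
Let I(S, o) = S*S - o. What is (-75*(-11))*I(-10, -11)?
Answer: 91575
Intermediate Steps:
I(S, o) = S**2 - o
(-75*(-11))*I(-10, -11) = (-75*(-11))*((-10)**2 - 1*(-11)) = 825*(100 + 11) = 825*111 = 91575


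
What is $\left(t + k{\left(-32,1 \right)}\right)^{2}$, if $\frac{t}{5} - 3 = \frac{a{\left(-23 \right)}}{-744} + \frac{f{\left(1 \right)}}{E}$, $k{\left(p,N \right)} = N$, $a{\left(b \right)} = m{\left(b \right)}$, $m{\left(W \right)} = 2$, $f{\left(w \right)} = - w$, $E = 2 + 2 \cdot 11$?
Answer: $\frac{15311569}{61504} \approx 248.95$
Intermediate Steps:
$E = 24$ ($E = 2 + 22 = 24$)
$a{\left(b \right)} = 2$
$t = \frac{3665}{248}$ ($t = 15 + 5 \left(\frac{2}{-744} + \frac{\left(-1\right) 1}{24}\right) = 15 + 5 \left(2 \left(- \frac{1}{744}\right) - \frac{1}{24}\right) = 15 + 5 \left(- \frac{1}{372} - \frac{1}{24}\right) = 15 + 5 \left(- \frac{11}{248}\right) = 15 - \frac{55}{248} = \frac{3665}{248} \approx 14.778$)
$\left(t + k{\left(-32,1 \right)}\right)^{2} = \left(\frac{3665}{248} + 1\right)^{2} = \left(\frac{3913}{248}\right)^{2} = \frac{15311569}{61504}$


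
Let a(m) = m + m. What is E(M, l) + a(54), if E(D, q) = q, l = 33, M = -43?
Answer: 141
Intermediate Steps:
a(m) = 2*m
E(M, l) + a(54) = 33 + 2*54 = 33 + 108 = 141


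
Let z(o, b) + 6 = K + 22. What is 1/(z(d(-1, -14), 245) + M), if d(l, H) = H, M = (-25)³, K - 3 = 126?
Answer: -1/15480 ≈ -6.4599e-5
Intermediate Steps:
K = 129 (K = 3 + 126 = 129)
M = -15625
z(o, b) = 145 (z(o, b) = -6 + (129 + 22) = -6 + 151 = 145)
1/(z(d(-1, -14), 245) + M) = 1/(145 - 15625) = 1/(-15480) = -1/15480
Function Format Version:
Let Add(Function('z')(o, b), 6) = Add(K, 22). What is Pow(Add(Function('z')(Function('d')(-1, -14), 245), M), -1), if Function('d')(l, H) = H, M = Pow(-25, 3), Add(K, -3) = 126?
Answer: Rational(-1, 15480) ≈ -6.4599e-5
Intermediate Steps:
K = 129 (K = Add(3, 126) = 129)
M = -15625
Function('z')(o, b) = 145 (Function('z')(o, b) = Add(-6, Add(129, 22)) = Add(-6, 151) = 145)
Pow(Add(Function('z')(Function('d')(-1, -14), 245), M), -1) = Pow(Add(145, -15625), -1) = Pow(-15480, -1) = Rational(-1, 15480)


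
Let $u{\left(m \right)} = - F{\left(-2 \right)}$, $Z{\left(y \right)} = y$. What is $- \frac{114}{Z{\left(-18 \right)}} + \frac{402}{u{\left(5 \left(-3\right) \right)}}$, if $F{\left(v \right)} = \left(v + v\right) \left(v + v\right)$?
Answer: $- \frac{451}{24} \approx -18.792$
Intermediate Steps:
$F{\left(v \right)} = 4 v^{2}$ ($F{\left(v \right)} = 2 v 2 v = 4 v^{2}$)
$u{\left(m \right)} = -16$ ($u{\left(m \right)} = - 4 \left(-2\right)^{2} = - 4 \cdot 4 = \left(-1\right) 16 = -16$)
$- \frac{114}{Z{\left(-18 \right)}} + \frac{402}{u{\left(5 \left(-3\right) \right)}} = - \frac{114}{-18} + \frac{402}{-16} = \left(-114\right) \left(- \frac{1}{18}\right) + 402 \left(- \frac{1}{16}\right) = \frac{19}{3} - \frac{201}{8} = - \frac{451}{24}$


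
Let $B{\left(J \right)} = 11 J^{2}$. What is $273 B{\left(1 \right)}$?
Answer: $3003$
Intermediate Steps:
$273 B{\left(1 \right)} = 273 \cdot 11 \cdot 1^{2} = 273 \cdot 11 \cdot 1 = 273 \cdot 11 = 3003$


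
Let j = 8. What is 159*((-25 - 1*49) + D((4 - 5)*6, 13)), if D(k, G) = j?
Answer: -10494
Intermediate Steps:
D(k, G) = 8
159*((-25 - 1*49) + D((4 - 5)*6, 13)) = 159*((-25 - 1*49) + 8) = 159*((-25 - 49) + 8) = 159*(-74 + 8) = 159*(-66) = -10494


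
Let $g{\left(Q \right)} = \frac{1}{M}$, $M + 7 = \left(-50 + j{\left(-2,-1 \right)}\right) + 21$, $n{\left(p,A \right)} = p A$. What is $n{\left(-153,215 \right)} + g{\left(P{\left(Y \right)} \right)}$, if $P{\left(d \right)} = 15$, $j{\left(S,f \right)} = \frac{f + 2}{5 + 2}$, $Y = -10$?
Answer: $- \frac{8256652}{251} \approx -32895.0$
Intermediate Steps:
$n{\left(p,A \right)} = A p$
$j{\left(S,f \right)} = \frac{2}{7} + \frac{f}{7}$ ($j{\left(S,f \right)} = \frac{2 + f}{7} = \left(2 + f\right) \frac{1}{7} = \frac{2}{7} + \frac{f}{7}$)
$M = - \frac{251}{7}$ ($M = -7 + \left(\left(-50 + \left(\frac{2}{7} + \frac{1}{7} \left(-1\right)\right)\right) + 21\right) = -7 + \left(\left(-50 + \left(\frac{2}{7} - \frac{1}{7}\right)\right) + 21\right) = -7 + \left(\left(-50 + \frac{1}{7}\right) + 21\right) = -7 + \left(- \frac{349}{7} + 21\right) = -7 - \frac{202}{7} = - \frac{251}{7} \approx -35.857$)
$g{\left(Q \right)} = - \frac{7}{251}$ ($g{\left(Q \right)} = \frac{1}{- \frac{251}{7}} = - \frac{7}{251}$)
$n{\left(-153,215 \right)} + g{\left(P{\left(Y \right)} \right)} = 215 \left(-153\right) - \frac{7}{251} = -32895 - \frac{7}{251} = - \frac{8256652}{251}$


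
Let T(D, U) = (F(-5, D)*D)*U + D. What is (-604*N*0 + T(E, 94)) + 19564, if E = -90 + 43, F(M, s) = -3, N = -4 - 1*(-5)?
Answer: 32771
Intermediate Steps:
N = 1 (N = -4 + 5 = 1)
E = -47
T(D, U) = D - 3*D*U (T(D, U) = (-3*D)*U + D = -3*D*U + D = D - 3*D*U)
(-604*N*0 + T(E, 94)) + 19564 = (-604*0 - 47*(1 - 3*94)) + 19564 = (-604*0 - 47*(1 - 282)) + 19564 = (0 - 47*(-281)) + 19564 = (0 + 13207) + 19564 = 13207 + 19564 = 32771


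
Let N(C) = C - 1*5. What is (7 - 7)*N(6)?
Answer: 0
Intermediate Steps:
N(C) = -5 + C (N(C) = C - 5 = -5 + C)
(7 - 7)*N(6) = (7 - 7)*(-5 + 6) = 0*1 = 0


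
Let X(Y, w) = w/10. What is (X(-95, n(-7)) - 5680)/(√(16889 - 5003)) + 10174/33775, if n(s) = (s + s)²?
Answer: 10174/33775 - 4717*√11886/9905 ≈ -51.618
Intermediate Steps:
n(s) = 4*s² (n(s) = (2*s)² = 4*s²)
X(Y, w) = w/10 (X(Y, w) = w*(⅒) = w/10)
(X(-95, n(-7)) - 5680)/(√(16889 - 5003)) + 10174/33775 = ((4*(-7)²)/10 - 5680)/(√(16889 - 5003)) + 10174/33775 = ((4*49)/10 - 5680)/(√11886) + 10174*(1/33775) = ((⅒)*196 - 5680)*(√11886/11886) + 10174/33775 = (98/5 - 5680)*(√11886/11886) + 10174/33775 = -4717*√11886/9905 + 10174/33775 = 10174/33775 - 4717*√11886/9905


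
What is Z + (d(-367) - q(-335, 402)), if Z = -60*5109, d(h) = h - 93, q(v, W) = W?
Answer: -307402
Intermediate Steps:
d(h) = -93 + h
Z = -306540
Z + (d(-367) - q(-335, 402)) = -306540 + ((-93 - 367) - 1*402) = -306540 + (-460 - 402) = -306540 - 862 = -307402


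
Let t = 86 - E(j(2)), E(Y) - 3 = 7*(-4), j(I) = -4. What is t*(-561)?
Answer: -62271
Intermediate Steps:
E(Y) = -25 (E(Y) = 3 + 7*(-4) = 3 - 28 = -25)
t = 111 (t = 86 - 1*(-25) = 86 + 25 = 111)
t*(-561) = 111*(-561) = -62271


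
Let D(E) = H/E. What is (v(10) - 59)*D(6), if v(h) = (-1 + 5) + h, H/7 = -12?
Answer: 630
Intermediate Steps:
H = -84 (H = 7*(-12) = -84)
v(h) = 4 + h
D(E) = -84/E
(v(10) - 59)*D(6) = ((4 + 10) - 59)*(-84/6) = (14 - 59)*(-84*1/6) = -45*(-14) = 630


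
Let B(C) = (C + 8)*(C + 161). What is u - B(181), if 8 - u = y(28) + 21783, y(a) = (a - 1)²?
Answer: -87142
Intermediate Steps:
B(C) = (8 + C)*(161 + C)
y(a) = (-1 + a)²
u = -22504 (u = 8 - ((-1 + 28)² + 21783) = 8 - (27² + 21783) = 8 - (729 + 21783) = 8 - 1*22512 = 8 - 22512 = -22504)
u - B(181) = -22504 - (1288 + 181² + 169*181) = -22504 - (1288 + 32761 + 30589) = -22504 - 1*64638 = -22504 - 64638 = -87142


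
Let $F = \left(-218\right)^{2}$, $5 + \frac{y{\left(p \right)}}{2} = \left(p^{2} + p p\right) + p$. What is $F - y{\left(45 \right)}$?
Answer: $39344$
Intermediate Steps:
$y{\left(p \right)} = -10 + 2 p + 4 p^{2}$ ($y{\left(p \right)} = -10 + 2 \left(\left(p^{2} + p p\right) + p\right) = -10 + 2 \left(\left(p^{2} + p^{2}\right) + p\right) = -10 + 2 \left(2 p^{2} + p\right) = -10 + 2 \left(p + 2 p^{2}\right) = -10 + \left(2 p + 4 p^{2}\right) = -10 + 2 p + 4 p^{2}$)
$F = 47524$
$F - y{\left(45 \right)} = 47524 - \left(-10 + 2 \cdot 45 + 4 \cdot 45^{2}\right) = 47524 - \left(-10 + 90 + 4 \cdot 2025\right) = 47524 - \left(-10 + 90 + 8100\right) = 47524 - 8180 = 39344$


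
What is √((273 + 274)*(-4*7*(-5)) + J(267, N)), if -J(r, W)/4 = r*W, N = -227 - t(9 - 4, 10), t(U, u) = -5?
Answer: 2*√78419 ≈ 560.07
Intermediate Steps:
N = -222 (N = -227 - 1*(-5) = -227 + 5 = -222)
J(r, W) = -4*W*r (J(r, W) = -4*r*W = -4*W*r)
√((273 + 274)*(-4*7*(-5)) + J(267, N)) = √((273 + 274)*(-4*7*(-5)) - 4*(-222)*267) = √(547*(-28*(-5)) + 237096) = √(547*140 + 237096) = √(76580 + 237096) = √313676 = 2*√78419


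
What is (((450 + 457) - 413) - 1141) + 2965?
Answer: 2318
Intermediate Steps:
(((450 + 457) - 413) - 1141) + 2965 = ((907 - 413) - 1141) + 2965 = (494 - 1141) + 2965 = -647 + 2965 = 2318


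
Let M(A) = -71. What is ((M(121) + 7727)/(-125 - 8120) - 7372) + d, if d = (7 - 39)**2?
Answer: -52346916/8245 ≈ -6348.9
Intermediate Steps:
d = 1024 (d = (-32)**2 = 1024)
((M(121) + 7727)/(-125 - 8120) - 7372) + d = ((-71 + 7727)/(-125 - 8120) - 7372) + 1024 = (7656/(-8245) - 7372) + 1024 = (7656*(-1/8245) - 7372) + 1024 = (-7656/8245 - 7372) + 1024 = -60789796/8245 + 1024 = -52346916/8245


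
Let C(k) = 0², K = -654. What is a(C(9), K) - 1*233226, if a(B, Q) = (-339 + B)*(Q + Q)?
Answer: 210186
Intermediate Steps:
C(k) = 0
a(B, Q) = 2*Q*(-339 + B) (a(B, Q) = (-339 + B)*(2*Q) = 2*Q*(-339 + B))
a(C(9), K) - 1*233226 = 2*(-654)*(-339 + 0) - 1*233226 = 2*(-654)*(-339) - 233226 = 443412 - 233226 = 210186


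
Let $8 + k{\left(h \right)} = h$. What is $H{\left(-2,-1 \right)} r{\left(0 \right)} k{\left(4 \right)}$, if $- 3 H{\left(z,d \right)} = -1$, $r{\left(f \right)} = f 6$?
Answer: $0$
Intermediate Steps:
$k{\left(h \right)} = -8 + h$
$r{\left(f \right)} = 6 f$
$H{\left(z,d \right)} = \frac{1}{3}$ ($H{\left(z,d \right)} = \left(- \frac{1}{3}\right) \left(-1\right) = \frac{1}{3}$)
$H{\left(-2,-1 \right)} r{\left(0 \right)} k{\left(4 \right)} = \frac{6 \cdot 0}{3} \left(-8 + 4\right) = \frac{1}{3} \cdot 0 \left(-4\right) = 0 \left(-4\right) = 0$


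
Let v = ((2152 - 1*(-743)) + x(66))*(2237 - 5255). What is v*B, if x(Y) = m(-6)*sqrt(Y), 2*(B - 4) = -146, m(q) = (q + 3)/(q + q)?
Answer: 602860590 + 104121*sqrt(66)/2 ≈ 6.0328e+8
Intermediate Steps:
m(q) = (3 + q)/(2*q) (m(q) = (3 + q)/((2*q)) = (3 + q)*(1/(2*q)) = (3 + q)/(2*q))
B = -69 (B = 4 + (1/2)*(-146) = 4 - 73 = -69)
x(Y) = sqrt(Y)/4 (x(Y) = ((1/2)*(3 - 6)/(-6))*sqrt(Y) = ((1/2)*(-1/6)*(-3))*sqrt(Y) = sqrt(Y)/4)
v = -8737110 - 1509*sqrt(66)/2 (v = ((2152 - 1*(-743)) + sqrt(66)/4)*(2237 - 5255) = ((2152 + 743) + sqrt(66)/4)*(-3018) = (2895 + sqrt(66)/4)*(-3018) = -8737110 - 1509*sqrt(66)/2 ≈ -8.7432e+6)
v*B = (-8737110 - 1509*sqrt(66)/2)*(-69) = 602860590 + 104121*sqrt(66)/2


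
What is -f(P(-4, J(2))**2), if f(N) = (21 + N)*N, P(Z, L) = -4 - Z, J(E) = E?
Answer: 0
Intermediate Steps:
f(N) = N*(21 + N)
-f(P(-4, J(2))**2) = -(-4 - 1*(-4))**2*(21 + (-4 - 1*(-4))**2) = -(-4 + 4)**2*(21 + (-4 + 4)**2) = -0**2*(21 + 0**2) = -0*(21 + 0) = -0*21 = -1*0 = 0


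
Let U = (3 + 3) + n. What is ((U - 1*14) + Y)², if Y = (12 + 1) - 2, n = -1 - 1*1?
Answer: 1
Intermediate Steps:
n = -2 (n = -1 - 1 = -2)
U = 4 (U = (3 + 3) - 2 = 6 - 2 = 4)
Y = 11 (Y = 13 - 2 = 11)
((U - 1*14) + Y)² = ((4 - 1*14) + 11)² = ((4 - 14) + 11)² = (-10 + 11)² = 1² = 1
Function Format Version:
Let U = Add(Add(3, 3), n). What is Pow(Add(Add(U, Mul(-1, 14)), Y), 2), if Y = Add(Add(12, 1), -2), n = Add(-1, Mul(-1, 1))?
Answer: 1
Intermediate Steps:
n = -2 (n = Add(-1, -1) = -2)
U = 4 (U = Add(Add(3, 3), -2) = Add(6, -2) = 4)
Y = 11 (Y = Add(13, -2) = 11)
Pow(Add(Add(U, Mul(-1, 14)), Y), 2) = Pow(Add(Add(4, Mul(-1, 14)), 11), 2) = Pow(Add(Add(4, -14), 11), 2) = Pow(Add(-10, 11), 2) = Pow(1, 2) = 1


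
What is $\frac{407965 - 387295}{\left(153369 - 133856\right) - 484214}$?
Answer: $- \frac{20670}{464701} \approx -0.04448$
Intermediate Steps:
$\frac{407965 - 387295}{\left(153369 - 133856\right) - 484214} = \frac{20670}{\left(153369 - 133856\right) - 484214} = \frac{20670}{19513 - 484214} = \frac{20670}{-464701} = 20670 \left(- \frac{1}{464701}\right) = - \frac{20670}{464701}$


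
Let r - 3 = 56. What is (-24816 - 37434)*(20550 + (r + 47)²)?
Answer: -1978678500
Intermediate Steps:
r = 59 (r = 3 + 56 = 59)
(-24816 - 37434)*(20550 + (r + 47)²) = (-24816 - 37434)*(20550 + (59 + 47)²) = -62250*(20550 + 106²) = -62250*(20550 + 11236) = -62250*31786 = -1978678500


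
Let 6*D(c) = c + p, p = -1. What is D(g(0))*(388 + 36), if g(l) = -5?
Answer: -424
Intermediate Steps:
D(c) = -1/6 + c/6 (D(c) = (c - 1)/6 = (-1 + c)/6 = -1/6 + c/6)
D(g(0))*(388 + 36) = (-1/6 + (1/6)*(-5))*(388 + 36) = (-1/6 - 5/6)*424 = -1*424 = -424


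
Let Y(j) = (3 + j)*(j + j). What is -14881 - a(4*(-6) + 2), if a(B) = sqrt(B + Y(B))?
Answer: -14881 - sqrt(814) ≈ -14910.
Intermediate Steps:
Y(j) = 2*j*(3 + j) (Y(j) = (3 + j)*(2*j) = 2*j*(3 + j))
a(B) = sqrt(B + 2*B*(3 + B))
-14881 - a(4*(-6) + 2) = -14881 - sqrt((4*(-6) + 2)*(7 + 2*(4*(-6) + 2))) = -14881 - sqrt((-24 + 2)*(7 + 2*(-24 + 2))) = -14881 - sqrt(-22*(7 + 2*(-22))) = -14881 - sqrt(-22*(7 - 44)) = -14881 - sqrt(-22*(-37)) = -14881 - sqrt(814)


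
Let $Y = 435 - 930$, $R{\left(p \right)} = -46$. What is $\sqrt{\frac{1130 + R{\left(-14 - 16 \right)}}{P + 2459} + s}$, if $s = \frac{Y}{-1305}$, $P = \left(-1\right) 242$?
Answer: $\frac{\sqrt{3589028139}}{64293} \approx 0.9318$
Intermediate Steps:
$Y = -495$ ($Y = 435 - 930 = -495$)
$P = -242$
$s = \frac{11}{29}$ ($s = - \frac{495}{-1305} = \left(-495\right) \left(- \frac{1}{1305}\right) = \frac{11}{29} \approx 0.37931$)
$\sqrt{\frac{1130 + R{\left(-14 - 16 \right)}}{P + 2459} + s} = \sqrt{\frac{1130 - 46}{-242 + 2459} + \frac{11}{29}} = \sqrt{\frac{1084}{2217} + \frac{11}{29}} = \sqrt{\frac{55823}{64293}} = \frac{\sqrt{3589028139}}{64293}$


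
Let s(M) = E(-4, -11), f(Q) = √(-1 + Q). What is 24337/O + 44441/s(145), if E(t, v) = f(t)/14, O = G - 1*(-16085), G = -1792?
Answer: 24337/14293 - 622174*I*√5/5 ≈ 1.7027 - 2.7824e+5*I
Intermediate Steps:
O = 14293 (O = -1792 - 1*(-16085) = -1792 + 16085 = 14293)
E(t, v) = √(-1 + t)/14
s(M) = I*√5/14 (s(M) = √(-1 - 4)/14 = √(-5)/14 = (I*√5)/14 = I*√5/14)
24337/O + 44441/s(145) = 24337/14293 + 44441/((I*√5/14)) = 24337*(1/14293) + 44441*(-14*I*√5/5) = 24337/14293 - 622174*I*√5/5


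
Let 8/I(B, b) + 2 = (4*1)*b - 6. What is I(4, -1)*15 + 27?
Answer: 17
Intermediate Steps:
I(B, b) = 8/(-8 + 4*b) (I(B, b) = 8/(-2 + ((4*1)*b - 6)) = 8/(-2 + (4*b - 6)) = 8/(-2 + (-6 + 4*b)) = 8/(-8 + 4*b))
I(4, -1)*15 + 27 = (2/(-2 - 1))*15 + 27 = (2/(-3))*15 + 27 = (2*(-1/3))*15 + 27 = -2/3*15 + 27 = -10 + 27 = 17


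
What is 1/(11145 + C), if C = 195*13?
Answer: 1/13680 ≈ 7.3099e-5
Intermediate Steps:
C = 2535
1/(11145 + C) = 1/(11145 + 2535) = 1/13680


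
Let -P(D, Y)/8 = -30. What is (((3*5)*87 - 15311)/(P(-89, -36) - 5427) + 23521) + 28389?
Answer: 269271176/5187 ≈ 51913.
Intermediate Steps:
P(D, Y) = 240 (P(D, Y) = -8*(-30) = 240)
(((3*5)*87 - 15311)/(P(-89, -36) - 5427) + 23521) + 28389 = (((3*5)*87 - 15311)/(240 - 5427) + 23521) + 28389 = ((15*87 - 15311)/(-5187) + 23521) + 28389 = ((1305 - 15311)*(-1/5187) + 23521) + 28389 = (-14006*(-1/5187) + 23521) + 28389 = (14006/5187 + 23521) + 28389 = 122017433/5187 + 28389 = 269271176/5187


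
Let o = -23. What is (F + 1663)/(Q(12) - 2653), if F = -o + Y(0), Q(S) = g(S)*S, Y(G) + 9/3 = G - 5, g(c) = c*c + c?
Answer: -1678/781 ≈ -2.1485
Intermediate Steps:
g(c) = c + c² (g(c) = c² + c = c + c²)
Y(G) = -8 + G (Y(G) = -3 + (G - 5) = -3 + (-5 + G) = -8 + G)
Q(S) = S²*(1 + S) (Q(S) = (S*(1 + S))*S = S²*(1 + S))
F = 15 (F = -1*(-23) + (-8 + 0) = 23 - 8 = 15)
(F + 1663)/(Q(12) - 2653) = (15 + 1663)/(12²*(1 + 12) - 2653) = 1678/(144*13 - 2653) = 1678/(1872 - 2653) = 1678/(-781) = 1678*(-1/781) = -1678/781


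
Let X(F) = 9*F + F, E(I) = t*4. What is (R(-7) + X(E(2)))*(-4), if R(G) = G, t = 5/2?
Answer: -372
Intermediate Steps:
t = 5/2 (t = 5*(½) = 5/2 ≈ 2.5000)
E(I) = 10 (E(I) = (5/2)*4 = 10)
X(F) = 10*F
(R(-7) + X(E(2)))*(-4) = (-7 + 10*10)*(-4) = (-7 + 100)*(-4) = 93*(-4) = -372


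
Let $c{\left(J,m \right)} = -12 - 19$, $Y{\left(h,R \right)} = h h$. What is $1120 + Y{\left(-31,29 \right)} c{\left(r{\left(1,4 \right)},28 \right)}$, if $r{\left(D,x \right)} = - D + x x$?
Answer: $-28671$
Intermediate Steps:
$Y{\left(h,R \right)} = h^{2}$
$r{\left(D,x \right)} = x^{2} - D$ ($r{\left(D,x \right)} = - D + x^{2} = x^{2} - D$)
$c{\left(J,m \right)} = -31$
$1120 + Y{\left(-31,29 \right)} c{\left(r{\left(1,4 \right)},28 \right)} = 1120 + \left(-31\right)^{2} \left(-31\right) = 1120 + 961 \left(-31\right) = 1120 - 29791 = -28671$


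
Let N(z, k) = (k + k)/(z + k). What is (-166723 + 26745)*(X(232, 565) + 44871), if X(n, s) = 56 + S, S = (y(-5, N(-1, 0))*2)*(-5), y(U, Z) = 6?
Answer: -6280392926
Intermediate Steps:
N(z, k) = 2*k/(k + z) (N(z, k) = (2*k)/(k + z) = 2*k/(k + z))
S = -60 (S = (6*2)*(-5) = 12*(-5) = -60)
X(n, s) = -4 (X(n, s) = 56 - 60 = -4)
(-166723 + 26745)*(X(232, 565) + 44871) = (-166723 + 26745)*(-4 + 44871) = -139978*44867 = -6280392926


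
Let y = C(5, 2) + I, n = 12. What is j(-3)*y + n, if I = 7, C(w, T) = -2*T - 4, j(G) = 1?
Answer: 11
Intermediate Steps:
C(w, T) = -4 - 2*T
y = -1 (y = (-4 - 2*2) + 7 = (-4 - 4) + 7 = -8 + 7 = -1)
j(-3)*y + n = 1*(-1) + 12 = -1 + 12 = 11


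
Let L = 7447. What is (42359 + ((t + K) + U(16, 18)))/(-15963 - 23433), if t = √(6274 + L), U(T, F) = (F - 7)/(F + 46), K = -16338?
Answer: -1665355/2521344 - √13721/39396 ≈ -0.66348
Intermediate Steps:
U(T, F) = (-7 + F)/(46 + F)
t = √13721 (t = √(6274 + 7447) = √13721 ≈ 117.14)
(42359 + ((t + K) + U(16, 18)))/(-15963 - 23433) = (42359 + ((√13721 - 16338) + (-7 + 18)/(46 + 18)))/(-15963 - 23433) = (42359 + ((-16338 + √13721) + 11/64))/(-39396) = (42359 + ((-16338 + √13721) + (1/64)*11))*(-1/39396) = (42359 + ((-16338 + √13721) + 11/64))*(-1/39396) = (42359 + (-1045621/64 + √13721))*(-1/39396) = (1665355/64 + √13721)*(-1/39396) = -1665355/2521344 - √13721/39396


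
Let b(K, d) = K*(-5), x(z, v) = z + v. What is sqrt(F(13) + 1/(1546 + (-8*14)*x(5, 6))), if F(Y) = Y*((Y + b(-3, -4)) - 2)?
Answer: sqrt(33325762)/314 ≈ 18.385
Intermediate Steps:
x(z, v) = v + z
b(K, d) = -5*K
F(Y) = Y*(13 + Y) (F(Y) = Y*((Y - 5*(-3)) - 2) = Y*((Y + 15) - 2) = Y*((15 + Y) - 2) = Y*(13 + Y))
sqrt(F(13) + 1/(1546 + (-8*14)*x(5, 6))) = sqrt(13*(13 + 13) + 1/(1546 + (-8*14)*(6 + 5))) = sqrt(13*26 + 1/(1546 - 112*11)) = sqrt(338 + 1/(1546 - 1232)) = sqrt(338 + 1/314) = sqrt(106133/314) = sqrt(33325762)/314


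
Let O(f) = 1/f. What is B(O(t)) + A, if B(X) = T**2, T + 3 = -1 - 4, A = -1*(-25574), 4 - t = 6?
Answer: 25638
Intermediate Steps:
t = -2 (t = 4 - 1*6 = 4 - 6 = -2)
A = 25574
T = -8 (T = -3 + (-1 - 4) = -3 - 5 = -8)
B(X) = 64 (B(X) = (-8)**2 = 64)
B(O(t)) + A = 64 + 25574 = 25638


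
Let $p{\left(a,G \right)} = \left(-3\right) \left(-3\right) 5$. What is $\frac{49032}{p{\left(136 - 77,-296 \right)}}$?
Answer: $\frac{5448}{5} \approx 1089.6$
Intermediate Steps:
$p{\left(a,G \right)} = 45$ ($p{\left(a,G \right)} = 9 \cdot 5 = 45$)
$\frac{49032}{p{\left(136 - 77,-296 \right)}} = \frac{49032}{45} = 49032 \cdot \frac{1}{45} = \frac{5448}{5}$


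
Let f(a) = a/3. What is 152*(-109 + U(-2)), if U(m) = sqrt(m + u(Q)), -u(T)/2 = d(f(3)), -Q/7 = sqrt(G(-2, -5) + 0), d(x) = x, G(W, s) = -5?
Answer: -16568 + 304*I ≈ -16568.0 + 304.0*I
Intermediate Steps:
f(a) = a/3 (f(a) = a*(1/3) = a/3)
Q = -7*I*sqrt(5) (Q = -7*sqrt(-5 + 0) = -7*I*sqrt(5) ≈ -15.652*I)
u(T) = -2 (u(T) = -2*3/3 = -2*1 = -2)
U(m) = sqrt(-2 + m) (U(m) = sqrt(m - 2) = sqrt(-2 + m))
152*(-109 + U(-2)) = 152*(-109 + sqrt(-2 - 2)) = 152*(-109 + sqrt(-4)) = 152*(-109 + 2*I) = -16568 + 304*I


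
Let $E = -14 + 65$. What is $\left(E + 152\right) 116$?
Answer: $23548$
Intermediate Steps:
$E = 51$
$\left(E + 152\right) 116 = \left(51 + 152\right) 116 = 203 \cdot 116 = 23548$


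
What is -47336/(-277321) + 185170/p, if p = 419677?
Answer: 71217360042/116385245317 ≈ 0.61191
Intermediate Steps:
-47336/(-277321) + 185170/p = -47336/(-277321) + 185170/419677 = -47336*(-1/277321) + 185170*(1/419677) = 47336/277321 + 185170/419677 = 71217360042/116385245317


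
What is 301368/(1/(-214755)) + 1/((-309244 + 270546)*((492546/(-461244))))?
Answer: -102800325716285675123/1588378759 ≈ -6.4720e+10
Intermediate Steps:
301368/(1/(-214755)) + 1/((-309244 + 270546)*((492546/(-461244)))) = 301368/(-1/214755) + 1/((-38698)*((492546*(-1/461244)))) = 301368*(-214755) - 1/(38698*(-82091/76874)) = -64720284840 - 1/38698*(-76874/82091) = -64720284840 + 38437/1588378759 = -102800325716285675123/1588378759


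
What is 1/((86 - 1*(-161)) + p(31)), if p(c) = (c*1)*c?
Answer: 1/1208 ≈ 0.00082781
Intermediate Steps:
p(c) = c**2 (p(c) = c*c = c**2)
1/((86 - 1*(-161)) + p(31)) = 1/((86 - 1*(-161)) + 31**2) = 1/((86 + 161) + 961) = 1/(247 + 961) = 1/1208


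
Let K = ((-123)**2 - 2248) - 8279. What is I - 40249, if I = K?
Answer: -35647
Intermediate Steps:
K = 4602 (K = (15129 - 2248) - 8279 = 12881 - 8279 = 4602)
I = 4602
I - 40249 = 4602 - 40249 = -35647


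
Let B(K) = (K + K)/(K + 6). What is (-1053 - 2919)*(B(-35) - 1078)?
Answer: 123894624/29 ≈ 4.2722e+6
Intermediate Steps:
B(K) = 2*K/(6 + K) (B(K) = (2*K)/(6 + K) = 2*K/(6 + K))
(-1053 - 2919)*(B(-35) - 1078) = (-1053 - 2919)*(2*(-35)/(6 - 35) - 1078) = -3972*(2*(-35)/(-29) - 1078) = -3972*(2*(-35)*(-1/29) - 1078) = -3972*(70/29 - 1078) = -3972*(-31192/29) = 123894624/29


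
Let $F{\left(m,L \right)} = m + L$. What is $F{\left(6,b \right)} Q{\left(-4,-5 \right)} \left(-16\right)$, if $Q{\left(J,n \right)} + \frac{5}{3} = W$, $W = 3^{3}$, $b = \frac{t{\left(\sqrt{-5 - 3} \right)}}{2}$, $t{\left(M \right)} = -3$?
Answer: $-1824$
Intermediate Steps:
$b = - \frac{3}{2} \approx -1.5$
$W = 27$
$Q{\left(J,n \right)} = \frac{76}{3}$ ($Q{\left(J,n \right)} = - \frac{5}{3} + 27 = \frac{76}{3}$)
$F{\left(m,L \right)} = L + m$
$F{\left(6,b \right)} Q{\left(-4,-5 \right)} \left(-16\right) = \left(- \frac{3}{2} + 6\right) \frac{76}{3} \left(-16\right) = \frac{9}{2} \cdot \frac{76}{3} \left(-16\right) = 114 \left(-16\right) = -1824$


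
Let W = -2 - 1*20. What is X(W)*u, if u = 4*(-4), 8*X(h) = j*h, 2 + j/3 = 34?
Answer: 4224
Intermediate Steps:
j = 96 (j = -6 + 3*34 = -6 + 102 = 96)
W = -22 (W = -2 - 20 = -22)
X(h) = 12*h (X(h) = (96*h)/8 = 12*h)
u = -16
X(W)*u = (12*(-22))*(-16) = -264*(-16) = 4224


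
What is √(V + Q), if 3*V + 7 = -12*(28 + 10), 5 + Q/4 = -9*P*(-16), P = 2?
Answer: √8799/3 ≈ 31.268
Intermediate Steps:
Q = 1132 (Q = -20 + 4*(-9*2*(-16)) = -20 + 4*(-18*(-16)) = -20 + 4*288 = -20 + 1152 = 1132)
V = -463/3 (V = -7/3 + (-12*(28 + 10))/3 = -7/3 + (-12*38)/3 = -7/3 + (⅓)*(-456) = -7/3 - 152 = -463/3 ≈ -154.33)
√(V + Q) = √(-463/3 + 1132) = √(2933/3) = √8799/3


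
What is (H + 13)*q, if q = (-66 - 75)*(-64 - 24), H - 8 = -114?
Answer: -1153944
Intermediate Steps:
H = -106 (H = 8 - 114 = -106)
q = 12408 (q = -141*(-88) = 12408)
(H + 13)*q = (-106 + 13)*12408 = -93*12408 = -1153944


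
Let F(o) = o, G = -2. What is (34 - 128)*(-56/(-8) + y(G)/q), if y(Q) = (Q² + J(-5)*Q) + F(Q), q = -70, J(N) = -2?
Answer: -22748/35 ≈ -649.94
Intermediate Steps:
y(Q) = Q² - Q (y(Q) = (Q² - 2*Q) + Q = Q² - Q)
(34 - 128)*(-56/(-8) + y(G)/q) = (34 - 128)*(-56/(-8) - 2*(-1 - 2)/(-70)) = -94*(-56*(-⅛) - 2*(-3)*(-1/70)) = -94*(7 + 6*(-1/70)) = -94*(7 - 3/35) = -94*242/35 = -22748/35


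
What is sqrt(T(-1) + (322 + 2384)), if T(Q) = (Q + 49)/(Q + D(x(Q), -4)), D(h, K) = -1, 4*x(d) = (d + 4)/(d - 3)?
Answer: 3*sqrt(298) ≈ 51.788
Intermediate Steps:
x(d) = (4 + d)/(4*(-3 + d)) (x(d) = ((d + 4)/(d - 3))/4 = ((4 + d)/(-3 + d))/4 = (4 + d)/(4*(-3 + d)))
T(Q) = (49 + Q)/(-1 + Q) (T(Q) = (Q + 49)/(Q - 1) = (49 + Q)/(-1 + Q))
sqrt(T(-1) + (322 + 2384)) = sqrt((49 - 1)/(-1 - 1) + (322 + 2384)) = sqrt(48/(-2) + 2706) = sqrt(-1/2*48 + 2706) = sqrt(-24 + 2706) = sqrt(2682) = 3*sqrt(298)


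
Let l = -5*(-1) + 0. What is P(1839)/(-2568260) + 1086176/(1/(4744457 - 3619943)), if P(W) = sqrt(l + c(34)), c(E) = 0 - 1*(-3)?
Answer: 1221420118464 - sqrt(2)/1284130 ≈ 1.2214e+12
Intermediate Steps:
l = 5 (l = 5 + 0 = 5)
c(E) = 3 (c(E) = 0 + 3 = 3)
P(W) = 2*sqrt(2) (P(W) = sqrt(5 + 3) = sqrt(8) = 2*sqrt(2))
P(1839)/(-2568260) + 1086176/(1/(4744457 - 3619943)) = (2*sqrt(2))/(-2568260) + 1086176/(1/(4744457 - 3619943)) = (2*sqrt(2))*(-1/2568260) + 1086176/(1/1124514) = -sqrt(2)/1284130 + 1086176/(1/1124514) = -sqrt(2)/1284130 + 1086176*1124514 = -sqrt(2)/1284130 + 1221420118464 = 1221420118464 - sqrt(2)/1284130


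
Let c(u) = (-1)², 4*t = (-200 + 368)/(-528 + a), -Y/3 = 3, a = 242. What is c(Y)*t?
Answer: -21/143 ≈ -0.14685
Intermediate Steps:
Y = -9 (Y = -3*3 = -9)
t = -21/143 (t = ((-200 + 368)/(-528 + 242))/4 = (168/(-286))/4 = (168*(-1/286))/4 = (¼)*(-84/143) = -21/143 ≈ -0.14685)
c(u) = 1
c(Y)*t = 1*(-21/143) = -21/143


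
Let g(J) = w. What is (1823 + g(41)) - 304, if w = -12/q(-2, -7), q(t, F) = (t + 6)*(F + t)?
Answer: 4558/3 ≈ 1519.3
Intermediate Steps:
q(t, F) = (6 + t)*(F + t)
w = ⅓ (w = -12/((-2)² + 6*(-7) + 6*(-2) - 7*(-2)) = -12/(4 - 42 - 12 + 14) = -12/(-36) = -12*(-1/36) = ⅓ ≈ 0.33333)
g(J) = ⅓
(1823 + g(41)) - 304 = (1823 + ⅓) - 304 = 5470/3 - 304 = 4558/3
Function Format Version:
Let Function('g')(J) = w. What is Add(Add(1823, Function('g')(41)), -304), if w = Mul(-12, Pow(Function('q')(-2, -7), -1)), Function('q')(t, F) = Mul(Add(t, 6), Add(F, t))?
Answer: Rational(4558, 3) ≈ 1519.3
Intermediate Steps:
Function('q')(t, F) = Mul(Add(6, t), Add(F, t))
w = Rational(1, 3) (w = Mul(-12, Pow(Add(Pow(-2, 2), Mul(6, -7), Mul(6, -2), Mul(-7, -2)), -1)) = Mul(-12, Pow(Add(4, -42, -12, 14), -1)) = Mul(-12, Pow(-36, -1)) = Mul(-12, Rational(-1, 36)) = Rational(1, 3) ≈ 0.33333)
Function('g')(J) = Rational(1, 3)
Add(Add(1823, Function('g')(41)), -304) = Add(Add(1823, Rational(1, 3)), -304) = Add(Rational(5470, 3), -304) = Rational(4558, 3)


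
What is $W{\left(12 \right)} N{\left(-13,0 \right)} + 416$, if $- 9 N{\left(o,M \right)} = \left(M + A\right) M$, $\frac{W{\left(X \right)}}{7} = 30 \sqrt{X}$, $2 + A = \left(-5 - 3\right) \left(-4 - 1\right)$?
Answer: $416$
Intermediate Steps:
$A = 38$ ($A = -2 + \left(-5 - 3\right) \left(-4 - 1\right) = -2 - -40 = -2 + 40 = 38$)
$W{\left(X \right)} = 210 \sqrt{X}$ ($W{\left(X \right)} = 7 \cdot 30 \sqrt{X} = 210 \sqrt{X}$)
$N{\left(o,M \right)} = - \frac{M \left(38 + M\right)}{9}$ ($N{\left(o,M \right)} = - \frac{\left(M + 38\right) M}{9} = - \frac{\left(38 + M\right) M}{9} = - \frac{M \left(38 + M\right)}{9}$)
$W{\left(12 \right)} N{\left(-13,0 \right)} + 416 = 210 \sqrt{12} \left(\left(- \frac{1}{9}\right) 0 \left(38 + 0\right)\right) + 416 = 210 \cdot 2 \sqrt{3} \left(\left(- \frac{1}{9}\right) 0 \cdot 38\right) + 416 = 420 \sqrt{3} \cdot 0 + 416 = 0 + 416 = 416$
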